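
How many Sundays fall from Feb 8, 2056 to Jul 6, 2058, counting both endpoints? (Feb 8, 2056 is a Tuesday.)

Feb 8, 2056 is a Tuesday; the first Sunday on or after it is Feb 13, 2056 (5 days later).
From Feb 13, 2056 to Jul 6, 2058: 322 + 365 + 187 = 874 days (rest of 2056, 2057, to Jul 6, 2058 in 2058).
874 ÷ 7 = 124 full weeks with remainder 6, so 124 more Sundays after the first → 125.

125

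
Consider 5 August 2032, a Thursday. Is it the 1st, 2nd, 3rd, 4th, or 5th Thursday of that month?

Day 5 falls in week ⌈5/7⌉ of the month.
Days 1–7 hold the 1st Thursday, 8–14 the 2nd, 15–21 the 3rd, 22–28 the 4th, 29–31 the 5th.
5 is in the range for the 1st.

1st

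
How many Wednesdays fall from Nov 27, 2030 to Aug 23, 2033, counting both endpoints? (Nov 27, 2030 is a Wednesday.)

143

Nov 27, 2030 is a Wednesday; the first Wednesday on or after it is Nov 27, 2030.
From Nov 27, 2030 to Aug 23, 2033: 34 + 365 + 366 + 235 = 1000 days (rest of 2030, 2031, 2032, to Aug 23, 2033 in 2033).
1000 ÷ 7 = 142 full weeks with remainder 6, so 142 more Wednesdays after the first → 143.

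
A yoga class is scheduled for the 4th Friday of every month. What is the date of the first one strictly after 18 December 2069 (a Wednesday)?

December 2069 starts on a Sunday; its first Friday is the 6th, so the 4th Friday is the 27th — 27 December 2069.
27 December 2069 is after 18 December 2069, so that is the next one.

27 December 2069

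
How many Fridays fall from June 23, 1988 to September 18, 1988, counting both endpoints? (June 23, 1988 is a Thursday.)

June 23, 1988 is a Thursday; the first Friday on or after it is June 24, 1988 (1 day later).
From June 24, 1988 to September 18, 1988: 6 + 31 + 31 + 18 = 86 days (rest of June, July, August, September).
86 ÷ 7 = 12 full weeks with remainder 2, so 12 more Fridays after the first → 13.

13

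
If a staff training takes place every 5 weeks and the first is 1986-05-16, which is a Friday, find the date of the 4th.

1986-08-29

The 4th occurrence is 3 intervals after the first: 3 × 35 = 105 days after 1986-05-16.
May has 31 days — 15 days to the end of May leaves 90.
June has 30 days (60 left).
July has 31 days (29 left).
29 days into August → 1986-08-29.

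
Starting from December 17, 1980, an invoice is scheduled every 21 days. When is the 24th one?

April 14, 1982

The 24th occurrence is 23 intervals after the first: 23 × 21 = 483 days after December 17, 1980.
December has 31 days — 14 days to the end of December leaves 469.
1981 has 365 days (104 left).
January has 31 days (73 left).
February has 28 days (45 left).
March has 31 days (14 left).
14 days into April → April 14, 1982.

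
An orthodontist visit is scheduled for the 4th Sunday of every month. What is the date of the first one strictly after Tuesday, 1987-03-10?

March 1987 starts on a Sunday; its first Sunday is the 1st, so the 4th Sunday is the 22nd — 1987-03-22.
1987-03-22 is after 1987-03-10, so that is the next one.

1987-03-22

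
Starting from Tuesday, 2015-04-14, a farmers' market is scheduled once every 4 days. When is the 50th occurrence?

The 50th occurrence is 49 intervals after the first: 49 × 4 = 196 days after 2015-04-14.
April has 30 days — 16 days to the end of April leaves 180.
May has 31 days (149 left).
June has 30 days (119 left).
July has 31 days (88 left).
August has 31 days (57 left).
September has 30 days (27 left).
27 days into October → 2015-10-27.

2015-10-27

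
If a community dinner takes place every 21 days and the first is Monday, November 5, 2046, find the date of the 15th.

August 26, 2047

The 15th occurrence is 14 intervals after the first: 14 × 21 = 294 days after November 5, 2046.
November has 30 days — 25 days to the end of November leaves 269.
December has 31 days (238 left).
January has 31 days (207 left).
February has 28 days (179 left).
March has 31 days (148 left).
April has 30 days (118 left).
May has 31 days (87 left).
June has 30 days (57 left).
July has 31 days (26 left).
26 days into August → August 26, 2047.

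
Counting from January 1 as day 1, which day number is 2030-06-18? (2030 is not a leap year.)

Days in months before June: 31 + 28 + 31 + 30 + 31 = 151.
Plus 18 days into June → day 169.

169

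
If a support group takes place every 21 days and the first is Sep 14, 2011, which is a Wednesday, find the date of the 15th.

Jul 4, 2012

The 15th occurrence is 14 intervals after the first: 14 × 21 = 294 days after Sep 14, 2011.
Sep has 30 days — 16 days to the end of Sep leaves 278.
Oct has 31 days (247 left).
Nov has 30 days (217 left).
Dec has 31 days (186 left).
Jan has 31 days (155 left).
Feb has 29 days (126 left).
Mar has 31 days (95 left).
Apr has 30 days (65 left).
May has 31 days (34 left).
Jun has 30 days (4 left).
4 days into Jul → Jul 4, 2012.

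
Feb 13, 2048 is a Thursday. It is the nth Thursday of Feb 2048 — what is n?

Day 13 falls in week ⌈13/7⌉ of the month.
Days 1–7 hold the 1st Thursday, 8–14 the 2nd, 15–21 the 3rd, 22–28 the 4th, 29–31 the 5th.
13 is in the range for the 2nd.

2nd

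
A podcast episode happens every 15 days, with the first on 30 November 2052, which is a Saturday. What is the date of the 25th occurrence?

25 November 2053

The 25th occurrence is 24 intervals after the first: 24 × 15 = 360 days after 30 November 2052.
November has 30 days — 0 days to the end of November leaves 360.
December has 31 days (329 left).
January has 31 days (298 left).
February has 28 days (270 left).
March has 31 days (239 left).
April has 30 days (209 left).
May has 31 days (178 left).
June has 30 days (148 left).
July has 31 days (117 left).
August has 31 days (86 left).
September has 30 days (56 left).
October has 31 days (25 left).
25 days into November → 25 November 2053.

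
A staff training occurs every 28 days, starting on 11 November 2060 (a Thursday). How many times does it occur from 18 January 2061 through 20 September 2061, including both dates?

Occurrences land 28·i days after 11 November 2060 for i = 0, 1, 2, …
18 January 2061 is 68 days after the start; 68 ÷ 28 = 2 remainder 12; since the remainder is 12, round up to i = 3. First occurrence in the window: #4 on 3 February 2061 (3×28 = 84 days in).
20 September 2061 is 313 days after the start; 313 ÷ 28 = 11 remainder 5. Last occurrence in the window: #12 on 15 September 2061.
Occurrences #4 through #12: 9 in total.

9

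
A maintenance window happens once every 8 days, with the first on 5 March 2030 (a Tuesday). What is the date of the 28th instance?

7 October 2030

The 28th occurrence is 27 intervals after the first: 27 × 8 = 216 days after 5 March 2030.
March has 31 days — 26 days to the end of March leaves 190.
April has 30 days (160 left).
May has 31 days (129 left).
June has 30 days (99 left).
July has 31 days (68 left).
August has 31 days (37 left).
September has 30 days (7 left).
7 days into October → 7 October 2030.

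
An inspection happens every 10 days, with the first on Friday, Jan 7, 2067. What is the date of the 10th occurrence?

Apr 7, 2067

The 10th occurrence is 9 intervals after the first: 9 × 10 = 90 days after Jan 7, 2067.
Jan has 31 days — 24 days to the end of Jan leaves 66.
Feb has 28 days (38 left).
Mar has 31 days (7 left).
7 days into Apr → Apr 7, 2067.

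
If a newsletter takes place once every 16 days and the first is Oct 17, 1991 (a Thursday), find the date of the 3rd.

The 3rd occurrence is 2 intervals after the first: 2 × 16 = 32 days after Oct 17, 1991.
Oct has 31 days — 14 days to the end of Oct leaves 18.
18 days into Nov → Nov 18, 1991.

Nov 18, 1991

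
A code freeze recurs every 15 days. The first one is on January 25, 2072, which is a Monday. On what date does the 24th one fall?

January 4, 2073

The 24th occurrence is 23 intervals after the first: 23 × 15 = 345 days after January 25, 2072.
January has 31 days — 6 days to the end of January leaves 339.
February has 29 days (310 left).
March has 31 days (279 left).
April has 30 days (249 left).
May has 31 days (218 left).
June has 30 days (188 left).
July has 31 days (157 left).
August has 31 days (126 left).
September has 30 days (96 left).
October has 31 days (65 left).
November has 30 days (35 left).
December has 31 days (4 left).
4 days into January → January 4, 2073.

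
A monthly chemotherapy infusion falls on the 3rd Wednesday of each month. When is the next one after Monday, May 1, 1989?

May 1989 starts on a Monday; its first Wednesday is the 3rd, so the 3rd Wednesday is the 17th — May 17, 1989.
May 17, 1989 is after May 1, 1989, so that is the next one.

May 17, 1989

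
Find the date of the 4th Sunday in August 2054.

August 23, 2054

August 2054 begins on a Saturday, so the first Sunday is August 2 (1 day later).
The 4th Sunday is 3 weeks later: 2 + 21 = 23.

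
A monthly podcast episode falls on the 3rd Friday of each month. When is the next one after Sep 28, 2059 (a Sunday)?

Sep 2059 starts on a Monday; its first Friday is the 5th, so the 3rd Friday is the 19th — Sep 19, 2059.
That is not after Sep 28, 2059, so look at Oct 2059.
Oct 2059 starts on a Wednesday; its first Friday is the 3rd, so the 3rd Friday is the 17th — Oct 17, 2059.

Oct 17, 2059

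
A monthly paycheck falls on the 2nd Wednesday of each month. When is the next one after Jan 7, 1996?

Jan 10, 1996

Jan 1996 starts on a Monday; its first Wednesday is the 3rd, so the 2nd Wednesday is the 10th — Jan 10, 1996.
Jan 10, 1996 is after Jan 7, 1996, so that is the next one.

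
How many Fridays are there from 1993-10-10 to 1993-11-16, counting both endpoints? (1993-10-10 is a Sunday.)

1993-10-10 is a Sunday; the first Friday on or after it is 1993-10-15 (5 days later).
From 1993-10-15 to 1993-11-16: 16 + 16 = 32 days (rest of October, November).
32 ÷ 7 = 4 full weeks with remainder 4, so 4 more Fridays after the first → 5.

5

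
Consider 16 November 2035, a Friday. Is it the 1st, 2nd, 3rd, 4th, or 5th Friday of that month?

Day 16 falls in week ⌈16/7⌉ of the month.
Days 1–7 hold the 1st Friday, 8–14 the 2nd, 15–21 the 3rd, 22–28 the 4th, 29–31 the 5th.
16 is in the range for the 3rd.

3rd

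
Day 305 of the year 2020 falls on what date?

January has 31 days (305 − 31 = 274 remain).
February has 29 days (274 − 29 = 245 remain).
March has 31 days (245 − 31 = 214 remain).
April has 30 days (214 − 30 = 184 remain).
May has 31 days (184 − 31 = 153 remain).
June has 30 days (153 − 30 = 123 remain).
July has 31 days (123 − 31 = 92 remain).
August has 31 days (92 − 31 = 61 remain).
September has 30 days (61 − 30 = 31 remain).
31 into October → October 31.

31 October 2020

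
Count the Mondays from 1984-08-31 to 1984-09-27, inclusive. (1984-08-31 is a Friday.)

1984-08-31 is a Friday; the first Monday on or after it is 1984-09-03 (3 days later).
From 1984-09-03 to 1984-09-27 is 27 − 3 = 24 days.
24 ÷ 7 = 3 full weeks with remainder 3, so 3 more Mondays after the first → 4.

4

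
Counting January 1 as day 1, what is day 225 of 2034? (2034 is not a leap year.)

13 August 2034

January has 31 days (225 − 31 = 194 remain).
February has 28 days (194 − 28 = 166 remain).
March has 31 days (166 − 31 = 135 remain).
April has 30 days (135 − 30 = 105 remain).
May has 31 days (105 − 31 = 74 remain).
June has 30 days (74 − 30 = 44 remain).
July has 31 days (44 − 31 = 13 remain).
13 into August → August 13.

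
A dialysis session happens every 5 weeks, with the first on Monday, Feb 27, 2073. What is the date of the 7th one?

The 7th occurrence is 6 intervals after the first: 6 × 35 = 210 days after Feb 27, 2073.
Feb has 28 days — 1 day to the end of Feb leaves 209.
Mar has 31 days (178 left).
Apr has 30 days (148 left).
May has 31 days (117 left).
Jun has 30 days (87 left).
Jul has 31 days (56 left).
Aug has 31 days (25 left).
25 days into Sep → Sep 25, 2073.

Sep 25, 2073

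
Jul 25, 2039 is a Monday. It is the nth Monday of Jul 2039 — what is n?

4th

Day 25 falls in week ⌈25/7⌉ of the month.
Days 1–7 hold the 1st Monday, 8–14 the 2nd, 15–21 the 3rd, 22–28 the 4th, 29–31 the 5th.
25 is in the range for the 4th.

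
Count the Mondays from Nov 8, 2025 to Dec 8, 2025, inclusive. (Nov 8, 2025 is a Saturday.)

5

Nov 8, 2025 is a Saturday; the first Monday on or after it is Nov 10, 2025 (2 days later).
From Nov 10, 2025 to Dec 8, 2025: 20 + 8 = 28 days (rest of Nov, Dec).
28 ÷ 7 = 4 full weeks with remainder 0, so 4 more Mondays after the first → 5.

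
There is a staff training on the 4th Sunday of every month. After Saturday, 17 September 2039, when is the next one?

25 September 2039

September 2039 starts on a Thursday; its first Sunday is the 4th, so the 4th Sunday is the 25th — 25 September 2039.
25 September 2039 is after 17 September 2039, so that is the next one.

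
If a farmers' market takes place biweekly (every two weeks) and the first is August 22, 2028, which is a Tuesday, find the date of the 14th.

The 14th occurrence is 13 intervals after the first: 13 × 14 = 182 days after August 22, 2028.
August has 31 days — 9 days to the end of August leaves 173.
September has 30 days (143 left).
October has 31 days (112 left).
November has 30 days (82 left).
December has 31 days (51 left).
January has 31 days (20 left).
20 days into February → February 20, 2029.

February 20, 2029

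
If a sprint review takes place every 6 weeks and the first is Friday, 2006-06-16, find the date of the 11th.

2007-08-10

The 11th occurrence is 10 intervals after the first: 10 × 42 = 420 days after 2006-06-16.
June has 30 days — 14 days to the end of June leaves 406.
From end of June to end of 2006 is 184 days (222 left).
January has 31 days (191 left).
February has 28 days (163 left).
March has 31 days (132 left).
April has 30 days (102 left).
May has 31 days (71 left).
June has 30 days (41 left).
July has 31 days (10 left).
10 days into August → 2007-08-10.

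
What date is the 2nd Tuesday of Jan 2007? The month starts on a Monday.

Jan 9, 2007

Jan 2007 begins on a Monday, so the first Tuesday is Jan 2 (1 day later).
The 2nd Tuesday is 1 weeks later: 2 + 7 = 9.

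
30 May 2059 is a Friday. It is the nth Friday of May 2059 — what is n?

5th

Day 30 falls in week ⌈30/7⌉ of the month.
Days 1–7 hold the 1st Friday, 8–14 the 2nd, 15–21 the 3rd, 22–28 the 4th, 29–31 the 5th.
30 is in the range for the 5th.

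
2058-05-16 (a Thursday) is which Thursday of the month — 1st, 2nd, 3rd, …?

3rd

Day 16 falls in week ⌈16/7⌉ of the month.
Days 1–7 hold the 1st Thursday, 8–14 the 2nd, 15–21 the 3rd, 22–28 the 4th, 29–31 the 5th.
16 is in the range for the 3rd.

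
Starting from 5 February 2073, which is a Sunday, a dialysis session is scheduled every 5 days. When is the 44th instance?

8 September 2073

The 44th occurrence is 43 intervals after the first: 43 × 5 = 215 days after 5 February 2073.
February has 28 days — 23 days to the end of February leaves 192.
March has 31 days (161 left).
April has 30 days (131 left).
May has 31 days (100 left).
June has 30 days (70 left).
July has 31 days (39 left).
August has 31 days (8 left).
8 days into September → 8 September 2073.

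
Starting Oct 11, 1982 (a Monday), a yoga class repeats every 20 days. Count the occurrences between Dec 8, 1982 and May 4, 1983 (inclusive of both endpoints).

8

Occurrences land 20·i days after Oct 11, 1982 for i = 0, 1, 2, …
Dec 8, 1982 is 58 days after the start; 58 ÷ 20 = 2 remainder 18; since the remainder is 18, round up to i = 3. First occurrence in the window: #4 on Dec 10, 1982 (3×20 = 60 days in).
May 4, 1983 is 205 days after the start; 205 ÷ 20 = 10 remainder 5. Last occurrence in the window: #11 on Apr 29, 1983.
Occurrences #4 through #11: 8 in total.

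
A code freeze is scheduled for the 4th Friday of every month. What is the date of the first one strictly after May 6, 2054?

May 2054 starts on a Friday; its first Friday is the 1st, so the 4th Friday is the 22nd — May 22, 2054.
May 22, 2054 is after May 6, 2054, so that is the next one.

May 22, 2054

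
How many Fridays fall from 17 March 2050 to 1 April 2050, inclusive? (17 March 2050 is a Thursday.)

3

17 March 2050 is a Thursday; the first Friday on or after it is 18 March 2050 (1 day later).
From 18 March 2050 to 1 April 2050: 13 + 1 = 14 days (rest of March, April).
14 ÷ 7 = 2 full weeks with remainder 0, so 2 more Fridays after the first → 3.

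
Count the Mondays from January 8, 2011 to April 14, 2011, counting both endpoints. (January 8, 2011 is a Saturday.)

January 8, 2011 is a Saturday; the first Monday on or after it is January 10, 2011 (2 days later).
From January 10, 2011 to April 14, 2011: 21 + 28 + 31 + 14 = 94 days (rest of January, February, March, April).
94 ÷ 7 = 13 full weeks with remainder 3, so 13 more Mondays after the first → 14.

14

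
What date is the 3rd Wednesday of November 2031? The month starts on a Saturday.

November 2031 begins on a Saturday, so the first Wednesday is November 5 (4 days later).
The 3rd Wednesday is 2 weeks later: 5 + 14 = 19.

2031-11-19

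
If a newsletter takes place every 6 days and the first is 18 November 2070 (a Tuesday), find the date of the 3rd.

The 3rd occurrence is 2 intervals after the first: 2 × 6 = 12 days after 18 November 2070.
12 days later is 30 November 2070.

30 November 2070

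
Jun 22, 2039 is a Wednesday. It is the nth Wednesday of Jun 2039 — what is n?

Day 22 falls in week ⌈22/7⌉ of the month.
Days 1–7 hold the 1st Wednesday, 8–14 the 2nd, 15–21 the 3rd, 22–28 the 4th, 29–31 the 5th.
22 is in the range for the 4th.

4th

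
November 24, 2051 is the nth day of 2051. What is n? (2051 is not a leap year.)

Days in months before November: 31 + 28 + 31 + 30 + 31 + 30 + 31 + 31 + 30 + 31 = 304.
Plus 24 days into November → day 328.

328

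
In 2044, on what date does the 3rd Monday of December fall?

December 2044 begins on a Thursday, so the first Monday is December 5 (4 days later).
The 3rd Monday is 2 weeks later: 5 + 14 = 19.

December 19, 2044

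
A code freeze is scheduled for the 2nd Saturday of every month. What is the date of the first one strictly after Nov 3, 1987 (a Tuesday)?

Nov 1987 starts on a Sunday; its first Saturday is the 7th, so the 2nd Saturday is the 14th — Nov 14, 1987.
Nov 14, 1987 is after Nov 3, 1987, so that is the next one.

Nov 14, 1987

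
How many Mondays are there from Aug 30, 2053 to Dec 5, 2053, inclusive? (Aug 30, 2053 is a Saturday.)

Aug 30, 2053 is a Saturday; the first Monday on or after it is Sep 1, 2053 (2 days later).
From Sep 1, 2053 to Dec 5, 2053: 29 + 31 + 30 + 5 = 95 days (rest of Sep, Oct, Nov, Dec).
95 ÷ 7 = 13 full weeks with remainder 4, so 13 more Mondays after the first → 14.

14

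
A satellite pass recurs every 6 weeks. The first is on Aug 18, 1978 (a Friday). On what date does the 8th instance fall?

Jun 8, 1979

The 8th occurrence is 7 intervals after the first: 7 × 42 = 294 days after Aug 18, 1978.
Aug has 31 days — 13 days to the end of Aug leaves 281.
Sep has 30 days (251 left).
Oct has 31 days (220 left).
Nov has 30 days (190 left).
Dec has 31 days (159 left).
Jan has 31 days (128 left).
Feb has 28 days (100 left).
Mar has 31 days (69 left).
Apr has 30 days (39 left).
May has 31 days (8 left).
8 days into Jun → Jun 8, 1979.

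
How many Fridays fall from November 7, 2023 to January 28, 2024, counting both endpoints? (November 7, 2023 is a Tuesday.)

November 7, 2023 is a Tuesday; the first Friday on or after it is November 10, 2023 (3 days later).
From November 10, 2023 to January 28, 2024: 20 + 31 + 28 = 79 days (rest of November, December, January).
79 ÷ 7 = 11 full weeks with remainder 2, so 11 more Fridays after the first → 12.

12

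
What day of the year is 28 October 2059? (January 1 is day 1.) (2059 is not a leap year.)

301

Days in months before October: 31 + 28 + 31 + 30 + 31 + 30 + 31 + 31 + 30 = 273.
Plus 28 days into October → day 301.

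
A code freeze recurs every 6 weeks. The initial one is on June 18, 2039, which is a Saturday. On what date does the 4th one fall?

The 4th occurrence is 3 intervals after the first: 3 × 42 = 126 days after June 18, 2039.
June has 30 days — 12 days to the end of June leaves 114.
July has 31 days (83 left).
August has 31 days (52 left).
September has 30 days (22 left).
22 days into October → October 22, 2039.

October 22, 2039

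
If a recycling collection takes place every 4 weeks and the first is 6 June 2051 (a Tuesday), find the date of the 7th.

The 7th occurrence is 6 intervals after the first: 6 × 28 = 168 days after 6 June 2051.
June has 30 days — 24 days to the end of June leaves 144.
July has 31 days (113 left).
August has 31 days (82 left).
September has 30 days (52 left).
October has 31 days (21 left).
21 days into November → 21 November 2051.

21 November 2051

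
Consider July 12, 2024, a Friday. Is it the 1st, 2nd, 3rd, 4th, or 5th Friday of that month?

Day 12 falls in week ⌈12/7⌉ of the month.
Days 1–7 hold the 1st Friday, 8–14 the 2nd, 15–21 the 3rd, 22–28 the 4th, 29–31 the 5th.
12 is in the range for the 2nd.

2nd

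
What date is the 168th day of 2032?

June 16, 2032

January has 31 days (168 − 31 = 137 remain).
February has 29 days (137 − 29 = 108 remain).
March has 31 days (108 − 31 = 77 remain).
April has 30 days (77 − 30 = 47 remain).
May has 31 days (47 − 31 = 16 remain).
16 into June → June 16.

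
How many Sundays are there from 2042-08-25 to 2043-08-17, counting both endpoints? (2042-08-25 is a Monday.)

51

2042-08-25 is a Monday; the first Sunday on or after it is 2042-08-31 (6 days later).
From 2042-08-31 to 2043-08-17: 122 + 229 = 351 days (rest of 2042, to 2043-08-17 in 2043).
351 ÷ 7 = 50 full weeks with remainder 1, so 50 more Sundays after the first → 51.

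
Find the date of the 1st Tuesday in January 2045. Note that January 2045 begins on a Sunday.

3 January 2045

January 2045 begins on a Sunday, so the first Tuesday is January 3 (2 days later).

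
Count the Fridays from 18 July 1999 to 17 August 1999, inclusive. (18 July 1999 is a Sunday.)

18 July 1999 is a Sunday; the first Friday on or after it is 23 July 1999 (5 days later).
From 23 July 1999 to 17 August 1999: 8 + 17 = 25 days (rest of July, August).
25 ÷ 7 = 3 full weeks with remainder 4, so 3 more Fridays after the first → 4.

4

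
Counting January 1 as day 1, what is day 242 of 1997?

January has 31 days (242 − 31 = 211 remain).
February has 28 days (211 − 28 = 183 remain).
March has 31 days (183 − 31 = 152 remain).
April has 30 days (152 − 30 = 122 remain).
May has 31 days (122 − 31 = 91 remain).
June has 30 days (91 − 30 = 61 remain).
July has 31 days (61 − 31 = 30 remain).
30 into August → August 30.

30 August 1997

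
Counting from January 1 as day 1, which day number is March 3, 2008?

Days in months before March: 31 + 29 = 60.
Plus 3 days into March → day 63.

63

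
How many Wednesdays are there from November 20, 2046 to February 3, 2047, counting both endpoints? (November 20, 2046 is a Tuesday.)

11

November 20, 2046 is a Tuesday; the first Wednesday on or after it is November 21, 2046 (1 day later).
From November 21, 2046 to February 3, 2047: 9 + 31 + 31 + 3 = 74 days (rest of November, December, January, February).
74 ÷ 7 = 10 full weeks with remainder 4, so 10 more Wednesdays after the first → 11.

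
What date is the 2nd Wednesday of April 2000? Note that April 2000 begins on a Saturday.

April 2000 begins on a Saturday, so the first Wednesday is April 5 (4 days later).
The 2nd Wednesday is 1 weeks later: 5 + 7 = 12.

April 12, 2000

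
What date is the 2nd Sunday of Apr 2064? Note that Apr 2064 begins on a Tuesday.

Apr 2064 begins on a Tuesday, so the first Sunday is Apr 6 (5 days later).
The 2nd Sunday is 1 weeks later: 6 + 7 = 13.

Apr 13, 2064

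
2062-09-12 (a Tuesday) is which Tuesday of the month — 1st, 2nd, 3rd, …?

2nd

Day 12 falls in week ⌈12/7⌉ of the month.
Days 1–7 hold the 1st Tuesday, 8–14 the 2nd, 15–21 the 3rd, 22–28 the 4th, 29–31 the 5th.
12 is in the range for the 2nd.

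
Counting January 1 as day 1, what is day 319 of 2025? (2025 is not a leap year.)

Jan has 31 days (319 − 31 = 288 remain).
Feb has 28 days (288 − 28 = 260 remain).
Mar has 31 days (260 − 31 = 229 remain).
Apr has 30 days (229 − 30 = 199 remain).
May has 31 days (199 − 31 = 168 remain).
Jun has 30 days (168 − 30 = 138 remain).
Jul has 31 days (138 − 31 = 107 remain).
Aug has 31 days (107 − 31 = 76 remain).
Sep has 30 days (76 − 30 = 46 remain).
Oct has 31 days (46 − 31 = 15 remain).
15 into Nov → Nov 15.

Nov 15, 2025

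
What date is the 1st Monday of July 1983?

4 July 1983

July 1983 begins on a Friday, so the first Monday is July 4 (3 days later).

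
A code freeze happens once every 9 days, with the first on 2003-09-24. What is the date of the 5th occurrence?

2003-10-30

The 5th occurrence is 4 intervals after the first: 4 × 9 = 36 days after 2003-09-24.
September has 30 days — 6 days to the end of September leaves 30.
30 days into October → 2003-10-30.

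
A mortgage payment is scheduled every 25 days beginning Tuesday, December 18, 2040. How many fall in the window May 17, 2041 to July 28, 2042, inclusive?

18

Occurrences land 25·i days after December 18, 2040 for i = 0, 1, 2, …
May 17, 2041 is 150 days after the start; 150 ÷ 25 = 6 remainder 0. First occurrence in the window: #7 on May 17, 2041 (6×25 = 150 days in).
July 28, 2042 is 587 days after the start; 587 ÷ 25 = 23 remainder 12. Last occurrence in the window: #24 on July 16, 2042.
Occurrences #7 through #24: 18 in total.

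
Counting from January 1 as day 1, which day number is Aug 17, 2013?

Days in months before Aug: 31 + 28 + 31 + 30 + 31 + 30 + 31 = 212.
Plus 17 days into Aug → day 229.

229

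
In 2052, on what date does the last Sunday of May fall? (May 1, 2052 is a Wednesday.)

May 2052 begins on a Wednesday, so the first Sunday is May 5 (4 days later).
May 2052 has 31 days. Adding weeks: 5, 12, 19, 26 — the last one ≤ 31 is the 26th.

May 26, 2052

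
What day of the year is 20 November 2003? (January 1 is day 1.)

Days in months before November: 31 + 28 + 31 + 30 + 31 + 30 + 31 + 31 + 30 + 31 = 304.
Plus 20 days into November → day 324.

324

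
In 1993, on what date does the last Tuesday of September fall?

September 1993 begins on a Wednesday, so the first Tuesday is September 7 (6 days later).
September 1993 has 30 days. Adding weeks: 7, 14, 21, 28 — the last one ≤ 30 is the 28th.

September 28, 1993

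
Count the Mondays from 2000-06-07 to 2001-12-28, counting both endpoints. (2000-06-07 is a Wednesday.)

81

2000-06-07 is a Wednesday; the first Monday on or after it is 2000-06-12 (5 days later).
From 2000-06-12 to 2001-12-28: 202 + 362 = 564 days (rest of 2000, to 2001-12-28 in 2001).
564 ÷ 7 = 80 full weeks with remainder 4, so 80 more Mondays after the first → 81.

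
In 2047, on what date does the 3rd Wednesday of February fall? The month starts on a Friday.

February 2047 begins on a Friday, so the first Wednesday is February 6 (5 days later).
The 3rd Wednesday is 2 weeks later: 6 + 14 = 20.

2047-02-20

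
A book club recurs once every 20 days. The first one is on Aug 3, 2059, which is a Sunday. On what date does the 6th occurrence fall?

Nov 11, 2059

The 6th occurrence is 5 intervals after the first: 5 × 20 = 100 days after Aug 3, 2059.
Aug has 31 days — 28 days to the end of Aug leaves 72.
Sep has 30 days (42 left).
Oct has 31 days (11 left).
11 days into Nov → Nov 11, 2059.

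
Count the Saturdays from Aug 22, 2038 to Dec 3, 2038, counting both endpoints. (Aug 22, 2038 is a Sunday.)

14

Aug 22, 2038 is a Sunday; the first Saturday on or after it is Aug 28, 2038 (6 days later).
From Aug 28, 2038 to Dec 3, 2038: 3 + 30 + 31 + 30 + 3 = 97 days (rest of Aug, Sep, Oct, Nov, Dec).
97 ÷ 7 = 13 full weeks with remainder 6, so 13 more Saturdays after the first → 14.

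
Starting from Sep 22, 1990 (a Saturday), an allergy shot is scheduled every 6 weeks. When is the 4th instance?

Jan 26, 1991

The 4th occurrence is 3 intervals after the first: 3 × 42 = 126 days after Sep 22, 1990.
Sep has 30 days — 8 days to the end of Sep leaves 118.
Oct has 31 days (87 left).
Nov has 30 days (57 left).
Dec has 31 days (26 left).
26 days into Jan → Jan 26, 1991.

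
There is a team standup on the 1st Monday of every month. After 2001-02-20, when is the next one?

February 2001 starts on a Thursday, so its 1st Monday is 2001-02-05 (4 days in).
That is not after 2001-02-20, so look at March 2001.
March 2001 starts on a Thursday, so its 1st Monday is 2001-03-05 (4 days in).

2001-03-05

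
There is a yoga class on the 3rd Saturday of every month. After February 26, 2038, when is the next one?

February 2038 starts on a Monday; its first Saturday is the 6th, so the 3rd Saturday is the 20th — February 20, 2038.
That is not after February 26, 2038, so look at March 2038.
March 2038 starts on a Monday; its first Saturday is the 6th, so the 3rd Saturday is the 20th — March 20, 2038.

March 20, 2038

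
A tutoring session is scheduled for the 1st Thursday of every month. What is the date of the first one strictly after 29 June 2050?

7 July 2050

June 2050 starts on a Wednesday, so its 1st Thursday is 2 June 2050 (1 day in).
That is not after 29 June 2050, so look at July 2050.
July 2050 starts on a Friday, so its 1st Thursday is 7 July 2050 (6 days in).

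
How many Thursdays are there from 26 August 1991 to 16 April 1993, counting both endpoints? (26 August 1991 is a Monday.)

86

26 August 1991 is a Monday; the first Thursday on or after it is 29 August 1991 (3 days later).
From 29 August 1991 to 16 April 1993: 124 + 366 + 106 = 596 days (rest of 1991, 1992, to 16 April 1993 in 1993).
596 ÷ 7 = 85 full weeks with remainder 1, so 85 more Thursdays after the first → 86.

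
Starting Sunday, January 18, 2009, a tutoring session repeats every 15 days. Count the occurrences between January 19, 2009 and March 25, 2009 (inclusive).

4

Occurrences land 15·i days after January 18, 2009 for i = 0, 1, 2, …
January 19, 2009 is 1 day after the start; 1 ÷ 15 = 0 remainder 1; since the remainder is 1, round up to i = 1. First occurrence in the window: #2 on February 2, 2009 (1×15 = 15 days in).
March 25, 2009 is 66 days after the start; 66 ÷ 15 = 4 remainder 6. Last occurrence in the window: #5 on March 19, 2009.
Occurrences #2 through #5: 4 in total.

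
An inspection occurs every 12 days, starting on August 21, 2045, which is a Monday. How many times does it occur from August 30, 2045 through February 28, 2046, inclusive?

15

Occurrences land 12·i days after August 21, 2045 for i = 0, 1, 2, …
August 30, 2045 is 9 days after the start; 9 ÷ 12 = 0 remainder 9; since the remainder is 9, round up to i = 1. First occurrence in the window: #2 on September 2, 2045 (1×12 = 12 days in).
February 28, 2046 is 191 days after the start; 191 ÷ 12 = 15 remainder 11. Last occurrence in the window: #16 on February 17, 2046.
Occurrences #2 through #16: 15 in total.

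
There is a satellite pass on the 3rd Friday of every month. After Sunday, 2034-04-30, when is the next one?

2034-05-19

April 2034 starts on a Saturday; its first Friday is the 7th, so the 3rd Friday is the 21st — 2034-04-21.
That is not after 2034-04-30, so look at May 2034.
May 2034 starts on a Monday; its first Friday is the 5th, so the 3rd Friday is the 19th — 2034-05-19.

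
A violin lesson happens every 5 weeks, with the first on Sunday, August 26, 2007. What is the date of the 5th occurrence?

The 5th occurrence is 4 intervals after the first: 4 × 35 = 140 days after August 26, 2007.
August has 31 days — 5 days to the end of August leaves 135.
September has 30 days (105 left).
October has 31 days (74 left).
November has 30 days (44 left).
December has 31 days (13 left).
13 days into January → January 13, 2008.

January 13, 2008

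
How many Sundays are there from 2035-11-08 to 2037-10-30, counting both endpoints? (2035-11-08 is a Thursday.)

103

2035-11-08 is a Thursday; the first Sunday on or after it is 2035-11-11 (3 days later).
From 2035-11-11 to 2037-10-30: 50 + 366 + 303 = 719 days (rest of 2035, 2036, to 2037-10-30 in 2037).
719 ÷ 7 = 102 full weeks with remainder 5, so 102 more Sundays after the first → 103.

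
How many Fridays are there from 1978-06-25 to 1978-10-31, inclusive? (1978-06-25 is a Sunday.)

1978-06-25 is a Sunday; the first Friday on or after it is 1978-06-30 (5 days later).
From 1978-06-30 to 1978-10-31: 0 + 31 + 31 + 30 + 31 = 123 days (rest of June, July, August, September, October).
123 ÷ 7 = 17 full weeks with remainder 4, so 17 more Fridays after the first → 18.

18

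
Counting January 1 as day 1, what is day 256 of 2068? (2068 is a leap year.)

2068-09-12

January has 31 days (256 − 31 = 225 remain).
February has 29 days (225 − 29 = 196 remain).
March has 31 days (196 − 31 = 165 remain).
April has 30 days (165 − 30 = 135 remain).
May has 31 days (135 − 31 = 104 remain).
June has 30 days (104 − 30 = 74 remain).
July has 31 days (74 − 31 = 43 remain).
August has 31 days (43 − 31 = 12 remain).
12 into September → September 12.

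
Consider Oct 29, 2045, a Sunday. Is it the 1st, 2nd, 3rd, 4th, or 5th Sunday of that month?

5th

Day 29 falls in week ⌈29/7⌉ of the month.
Days 1–7 hold the 1st Sunday, 8–14 the 2nd, 15–21 the 3rd, 22–28 the 4th, 29–31 the 5th.
29 is in the range for the 5th.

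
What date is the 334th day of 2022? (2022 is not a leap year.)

January has 31 days (334 − 31 = 303 remain).
February has 28 days (303 − 28 = 275 remain).
March has 31 days (275 − 31 = 244 remain).
April has 30 days (244 − 30 = 214 remain).
May has 31 days (214 − 31 = 183 remain).
June has 30 days (183 − 30 = 153 remain).
July has 31 days (153 − 31 = 122 remain).
August has 31 days (122 − 31 = 91 remain).
September has 30 days (91 − 30 = 61 remain).
October has 31 days (61 − 31 = 30 remain).
30 into November → November 30.

2022-11-30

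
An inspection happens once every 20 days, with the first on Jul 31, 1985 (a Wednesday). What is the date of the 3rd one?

Sep 9, 1985

The 3rd occurrence is 2 intervals after the first: 2 × 20 = 40 days after Jul 31, 1985.
Jul has 31 days — 0 days to the end of Jul leaves 40.
Aug has 31 days (9 left).
9 days into Sep → Sep 9, 1985.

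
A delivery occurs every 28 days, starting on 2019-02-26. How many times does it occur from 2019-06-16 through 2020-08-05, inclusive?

Occurrences land 28·i days after 2019-02-26 for i = 0, 1, 2, …
2019-06-16 is 110 days after the start; 110 ÷ 28 = 3 remainder 26; since the remainder is 26, round up to i = 4. First occurrence in the window: #5 on 2019-06-18 (4×28 = 112 days in).
2020-08-05 is 526 days after the start; 526 ÷ 28 = 18 remainder 22. Last occurrence in the window: #19 on 2020-07-14.
Occurrences #5 through #19: 15 in total.

15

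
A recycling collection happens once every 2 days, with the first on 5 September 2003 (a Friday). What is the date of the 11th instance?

25 September 2003

The 11th occurrence is 10 intervals after the first: 10 × 2 = 20 days after 5 September 2003.
20 days later is 25 September 2003.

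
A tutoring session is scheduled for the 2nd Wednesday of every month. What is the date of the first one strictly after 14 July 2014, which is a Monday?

July 2014 starts on a Tuesday; its first Wednesday is the 2nd, so the 2nd Wednesday is the 9th — 9 July 2014.
That is not after 14 July 2014, so look at August 2014.
August 2014 starts on a Friday; its first Wednesday is the 6th, so the 2nd Wednesday is the 13th — 13 August 2014.

13 August 2014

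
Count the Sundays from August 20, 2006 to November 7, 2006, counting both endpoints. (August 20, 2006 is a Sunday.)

12

August 20, 2006 is a Sunday; the first Sunday on or after it is August 20, 2006.
From August 20, 2006 to November 7, 2006: 11 + 30 + 31 + 7 = 79 days (rest of August, September, October, November).
79 ÷ 7 = 11 full weeks with remainder 2, so 11 more Sundays after the first → 12.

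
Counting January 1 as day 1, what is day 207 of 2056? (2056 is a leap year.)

Jul 25, 2056

Jan has 31 days (207 − 31 = 176 remain).
Feb has 29 days (176 − 29 = 147 remain).
Mar has 31 days (147 − 31 = 116 remain).
Apr has 30 days (116 − 30 = 86 remain).
May has 31 days (86 − 31 = 55 remain).
Jun has 30 days (55 − 30 = 25 remain).
25 into Jul → Jul 25.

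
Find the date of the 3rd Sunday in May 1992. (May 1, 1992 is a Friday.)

17 May 1992

May 1992 begins on a Friday, so the first Sunday is May 3 (2 days later).
The 3rd Sunday is 2 weeks later: 3 + 14 = 17.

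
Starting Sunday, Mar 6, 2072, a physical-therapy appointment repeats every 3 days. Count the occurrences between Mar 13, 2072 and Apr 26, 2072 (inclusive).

Occurrences land 3·i days after Mar 6, 2072 for i = 0, 1, 2, …
Mar 13, 2072 is 7 days after the start; 7 ÷ 3 = 2 remainder 1; since the remainder is 1, round up to i = 3. First occurrence in the window: #4 on Mar 15, 2072 (3×3 = 9 days in).
Apr 26, 2072 is 51 days after the start; 51 ÷ 3 = 17 remainder 0. Last occurrence in the window: #18 on Apr 26, 2072.
Occurrences #4 through #18: 15 in total.

15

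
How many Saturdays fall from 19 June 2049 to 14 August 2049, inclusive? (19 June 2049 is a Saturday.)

19 June 2049 is a Saturday; the first Saturday on or after it is 19 June 2049.
From 19 June 2049 to 14 August 2049: 11 + 31 + 14 = 56 days (rest of June, July, August).
56 ÷ 7 = 8 full weeks with remainder 0, so 8 more Saturdays after the first → 9.

9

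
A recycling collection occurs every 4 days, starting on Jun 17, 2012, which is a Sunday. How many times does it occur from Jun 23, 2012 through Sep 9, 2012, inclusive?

20

Occurrences land 4·i days after Jun 17, 2012 for i = 0, 1, 2, …
Jun 23, 2012 is 6 days after the start; 6 ÷ 4 = 1 remainder 2; since the remainder is 2, round up to i = 2. First occurrence in the window: #3 on Jun 25, 2012 (2×4 = 8 days in).
Sep 9, 2012 is 84 days after the start; 84 ÷ 4 = 21 remainder 0. Last occurrence in the window: #22 on Sep 9, 2012.
Occurrences #3 through #22: 20 in total.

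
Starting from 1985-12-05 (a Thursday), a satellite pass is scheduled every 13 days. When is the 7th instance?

The 7th occurrence is 6 intervals after the first: 6 × 13 = 78 days after 1985-12-05.
December has 31 days — 26 days to the end of December leaves 52.
January has 31 days (21 left).
21 days into February → 1986-02-21.

1986-02-21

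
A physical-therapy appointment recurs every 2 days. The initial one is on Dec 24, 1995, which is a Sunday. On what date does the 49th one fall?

The 49th occurrence is 48 intervals after the first: 48 × 2 = 96 days after Dec 24, 1995.
Dec has 31 days — 7 days to the end of Dec leaves 89.
Jan has 31 days (58 left).
Feb has 29 days (29 left).
29 days into Mar → Mar 29, 1996.

Mar 29, 1996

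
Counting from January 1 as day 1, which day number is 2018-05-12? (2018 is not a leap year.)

132

Days in months before May: 31 + 28 + 31 + 30 = 120.
Plus 12 days into May → day 132.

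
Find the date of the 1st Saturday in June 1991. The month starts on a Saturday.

June 1991 begins on a Saturday, so the first Saturday is June 1.

1991-06-01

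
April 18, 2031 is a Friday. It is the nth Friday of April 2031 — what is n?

Day 18 falls in week ⌈18/7⌉ of the month.
Days 1–7 hold the 1st Friday, 8–14 the 2nd, 15–21 the 3rd, 22–28 the 4th, 29–31 the 5th.
18 is in the range for the 3rd.

3rd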